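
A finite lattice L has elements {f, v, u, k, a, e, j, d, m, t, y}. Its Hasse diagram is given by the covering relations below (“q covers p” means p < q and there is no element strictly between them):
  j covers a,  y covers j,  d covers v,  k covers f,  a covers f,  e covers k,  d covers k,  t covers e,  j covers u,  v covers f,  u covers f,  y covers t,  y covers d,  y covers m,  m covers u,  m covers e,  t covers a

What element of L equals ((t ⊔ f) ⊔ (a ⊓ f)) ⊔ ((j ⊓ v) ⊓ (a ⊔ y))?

t ∨ f = t
a ∧ f = f
t ∨ f = t
j ∧ v = f
a ∨ y = y
f ∧ y = f
t ∨ f = t

t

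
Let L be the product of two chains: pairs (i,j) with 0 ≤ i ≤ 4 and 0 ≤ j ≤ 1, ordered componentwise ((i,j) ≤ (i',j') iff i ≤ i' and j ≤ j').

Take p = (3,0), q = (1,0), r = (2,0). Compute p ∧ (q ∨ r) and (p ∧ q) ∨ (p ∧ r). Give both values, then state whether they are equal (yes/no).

(2,0); (2,0); yes

q ∨ r = (2,0), so p ∧ (q ∨ r) = (3,0) ∧ (2,0) = (2,0).
p ∧ q = (1,0) and p ∧ r = (2,0), so (p ∧ q) ∨ (p ∧ r) = (1,0) ∨ (2,0) = (2,0).
Equal: yes.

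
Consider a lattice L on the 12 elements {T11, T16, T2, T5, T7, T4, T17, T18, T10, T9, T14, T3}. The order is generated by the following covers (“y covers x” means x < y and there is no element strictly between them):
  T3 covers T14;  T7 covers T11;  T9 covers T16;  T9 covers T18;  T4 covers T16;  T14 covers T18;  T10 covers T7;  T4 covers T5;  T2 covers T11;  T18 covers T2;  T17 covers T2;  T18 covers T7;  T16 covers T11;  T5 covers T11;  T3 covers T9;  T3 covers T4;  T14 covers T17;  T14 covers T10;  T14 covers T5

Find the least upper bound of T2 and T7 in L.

T18

Common upper bounds of {T2, T7}: T14, T18, T3, T9.
The least among these is T18.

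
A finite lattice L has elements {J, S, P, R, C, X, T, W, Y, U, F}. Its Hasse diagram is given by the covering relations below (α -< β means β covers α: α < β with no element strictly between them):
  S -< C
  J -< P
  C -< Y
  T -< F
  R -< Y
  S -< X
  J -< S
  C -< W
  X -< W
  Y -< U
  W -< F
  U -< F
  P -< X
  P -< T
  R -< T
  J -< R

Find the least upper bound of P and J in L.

P

Common upper bounds of {P, J}: F, P, T, W, X.
The least among these is P.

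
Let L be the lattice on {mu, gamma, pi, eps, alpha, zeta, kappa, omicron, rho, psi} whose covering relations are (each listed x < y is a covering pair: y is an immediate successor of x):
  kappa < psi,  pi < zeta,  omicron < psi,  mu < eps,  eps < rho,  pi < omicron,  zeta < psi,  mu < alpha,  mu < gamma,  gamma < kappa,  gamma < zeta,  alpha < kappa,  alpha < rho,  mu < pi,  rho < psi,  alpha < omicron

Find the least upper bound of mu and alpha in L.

alpha

Common upper bounds of {mu, alpha}: alpha, kappa, omicron, psi, rho.
The least among these is alpha.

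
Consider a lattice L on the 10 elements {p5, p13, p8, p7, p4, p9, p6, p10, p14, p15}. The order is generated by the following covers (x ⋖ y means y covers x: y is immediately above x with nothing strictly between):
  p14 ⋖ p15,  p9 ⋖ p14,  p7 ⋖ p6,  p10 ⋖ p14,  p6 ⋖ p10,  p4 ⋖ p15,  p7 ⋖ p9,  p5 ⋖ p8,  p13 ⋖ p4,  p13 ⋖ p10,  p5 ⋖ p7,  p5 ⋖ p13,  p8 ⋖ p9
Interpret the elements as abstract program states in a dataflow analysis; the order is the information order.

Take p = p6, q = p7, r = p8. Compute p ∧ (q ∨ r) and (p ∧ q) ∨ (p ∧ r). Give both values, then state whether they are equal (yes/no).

p7; p7; yes

q ∨ r = p9, so p ∧ (q ∨ r) = p6 ∧ p9 = p7.
p ∧ q = p7 and p ∧ r = p5, so (p ∧ q) ∨ (p ∧ r) = p7 ∨ p5 = p7.
Equal: yes.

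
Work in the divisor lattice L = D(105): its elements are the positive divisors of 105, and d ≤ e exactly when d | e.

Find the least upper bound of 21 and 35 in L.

In the divisibility order, the join is the least common multiple: lcm(21, 35) = 105.

105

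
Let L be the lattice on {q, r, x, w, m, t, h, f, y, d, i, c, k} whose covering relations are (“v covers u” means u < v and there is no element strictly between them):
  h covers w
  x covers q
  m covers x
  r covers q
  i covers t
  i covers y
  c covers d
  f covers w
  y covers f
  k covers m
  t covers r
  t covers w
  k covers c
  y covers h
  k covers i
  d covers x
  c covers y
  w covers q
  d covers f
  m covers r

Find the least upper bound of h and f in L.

Common upper bounds of {h, f}: c, i, k, y.
The least among these is y.

y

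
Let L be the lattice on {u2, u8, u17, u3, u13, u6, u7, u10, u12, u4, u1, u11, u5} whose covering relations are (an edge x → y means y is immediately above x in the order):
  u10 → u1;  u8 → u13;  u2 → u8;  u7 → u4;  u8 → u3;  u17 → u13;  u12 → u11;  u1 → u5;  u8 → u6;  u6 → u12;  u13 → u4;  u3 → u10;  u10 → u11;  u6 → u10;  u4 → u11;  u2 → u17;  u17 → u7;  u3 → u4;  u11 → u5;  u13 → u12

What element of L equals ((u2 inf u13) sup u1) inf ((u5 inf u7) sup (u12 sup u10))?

u10

u2 ∧ u13 = u2
u2 ∨ u1 = u1
u5 ∧ u7 = u7
u12 ∨ u10 = u11
u7 ∨ u11 = u11
u1 ∧ u11 = u10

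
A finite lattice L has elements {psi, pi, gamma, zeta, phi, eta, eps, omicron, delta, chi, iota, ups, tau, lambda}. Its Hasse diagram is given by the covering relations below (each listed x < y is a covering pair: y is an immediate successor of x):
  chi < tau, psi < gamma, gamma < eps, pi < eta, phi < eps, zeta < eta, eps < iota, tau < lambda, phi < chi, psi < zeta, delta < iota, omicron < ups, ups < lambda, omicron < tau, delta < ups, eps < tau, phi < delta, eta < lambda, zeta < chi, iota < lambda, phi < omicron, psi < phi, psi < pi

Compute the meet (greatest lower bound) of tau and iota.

Common lower bounds of {tau, iota}: eps, gamma, phi, psi.
The greatest among these is eps.

eps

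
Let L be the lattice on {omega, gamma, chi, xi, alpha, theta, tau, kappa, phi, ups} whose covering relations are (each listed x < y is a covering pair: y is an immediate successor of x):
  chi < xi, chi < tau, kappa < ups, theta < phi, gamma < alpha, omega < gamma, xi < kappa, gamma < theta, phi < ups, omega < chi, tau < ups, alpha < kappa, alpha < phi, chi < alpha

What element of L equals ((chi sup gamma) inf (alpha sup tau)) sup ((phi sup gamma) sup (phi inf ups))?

chi ∨ gamma = alpha
alpha ∨ tau = ups
alpha ∧ ups = alpha
phi ∨ gamma = phi
phi ∧ ups = phi
phi ∨ phi = phi
alpha ∨ phi = phi

phi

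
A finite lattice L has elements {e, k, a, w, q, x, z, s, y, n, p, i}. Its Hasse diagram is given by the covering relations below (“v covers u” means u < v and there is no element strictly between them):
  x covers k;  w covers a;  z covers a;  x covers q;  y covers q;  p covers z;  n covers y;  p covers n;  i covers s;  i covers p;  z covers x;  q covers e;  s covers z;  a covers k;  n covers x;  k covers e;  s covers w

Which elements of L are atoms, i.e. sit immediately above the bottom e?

k, q

The atoms are exactly the elements that cover e: k, q.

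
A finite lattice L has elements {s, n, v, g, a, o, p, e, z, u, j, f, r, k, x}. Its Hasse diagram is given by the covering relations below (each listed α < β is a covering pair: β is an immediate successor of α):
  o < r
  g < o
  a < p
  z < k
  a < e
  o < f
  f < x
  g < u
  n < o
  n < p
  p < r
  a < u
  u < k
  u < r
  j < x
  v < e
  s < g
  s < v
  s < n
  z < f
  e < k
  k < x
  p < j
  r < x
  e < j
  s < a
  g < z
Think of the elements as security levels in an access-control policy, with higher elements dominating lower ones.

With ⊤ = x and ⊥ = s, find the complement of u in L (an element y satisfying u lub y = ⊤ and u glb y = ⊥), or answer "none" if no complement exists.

none

For every candidate y, either u ∨ y ≠ x or u ∧ y ≠ s; no complement exists.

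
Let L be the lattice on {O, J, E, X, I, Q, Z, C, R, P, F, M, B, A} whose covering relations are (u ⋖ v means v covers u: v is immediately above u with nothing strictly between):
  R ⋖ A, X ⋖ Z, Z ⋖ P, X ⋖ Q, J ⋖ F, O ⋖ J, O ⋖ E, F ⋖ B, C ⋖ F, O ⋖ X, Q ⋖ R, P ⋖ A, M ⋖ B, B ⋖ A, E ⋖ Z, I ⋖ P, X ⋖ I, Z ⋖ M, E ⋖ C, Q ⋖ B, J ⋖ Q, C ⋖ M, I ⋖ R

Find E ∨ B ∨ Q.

Common upper bounds of {E, B, Q}: A, B.
The least among these is B.

B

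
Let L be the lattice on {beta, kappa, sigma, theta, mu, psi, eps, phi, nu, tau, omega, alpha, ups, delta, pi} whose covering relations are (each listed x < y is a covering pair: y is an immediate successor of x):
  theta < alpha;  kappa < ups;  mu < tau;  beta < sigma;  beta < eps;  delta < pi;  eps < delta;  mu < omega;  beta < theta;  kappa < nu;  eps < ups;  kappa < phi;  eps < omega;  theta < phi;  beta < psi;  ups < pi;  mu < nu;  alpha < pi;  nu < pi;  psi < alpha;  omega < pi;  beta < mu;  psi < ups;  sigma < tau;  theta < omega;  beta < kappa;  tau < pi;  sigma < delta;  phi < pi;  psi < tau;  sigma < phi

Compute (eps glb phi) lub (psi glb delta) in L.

beta

eps ∧ phi = beta
psi ∧ delta = beta
beta ∨ beta = beta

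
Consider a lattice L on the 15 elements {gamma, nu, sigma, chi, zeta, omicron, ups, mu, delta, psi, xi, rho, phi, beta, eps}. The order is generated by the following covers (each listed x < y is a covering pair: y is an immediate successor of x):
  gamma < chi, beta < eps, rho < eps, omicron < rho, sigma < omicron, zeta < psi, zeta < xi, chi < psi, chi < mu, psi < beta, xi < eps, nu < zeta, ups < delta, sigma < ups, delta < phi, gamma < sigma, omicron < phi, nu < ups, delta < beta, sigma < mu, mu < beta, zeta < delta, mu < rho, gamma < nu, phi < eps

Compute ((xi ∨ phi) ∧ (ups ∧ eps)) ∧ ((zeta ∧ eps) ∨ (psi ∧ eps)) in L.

nu

xi ∨ phi = eps
ups ∧ eps = ups
eps ∧ ups = ups
zeta ∧ eps = zeta
psi ∧ eps = psi
zeta ∨ psi = psi
ups ∧ psi = nu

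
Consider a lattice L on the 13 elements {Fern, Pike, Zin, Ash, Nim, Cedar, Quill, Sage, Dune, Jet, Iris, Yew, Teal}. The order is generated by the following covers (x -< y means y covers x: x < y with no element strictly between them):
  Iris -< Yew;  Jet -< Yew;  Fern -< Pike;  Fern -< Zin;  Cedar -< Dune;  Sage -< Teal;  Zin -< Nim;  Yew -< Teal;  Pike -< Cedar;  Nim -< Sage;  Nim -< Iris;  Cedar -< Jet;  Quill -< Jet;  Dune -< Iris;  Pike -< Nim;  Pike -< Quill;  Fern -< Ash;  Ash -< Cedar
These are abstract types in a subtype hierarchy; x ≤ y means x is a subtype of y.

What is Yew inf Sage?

Nim

Common lower bounds of {Yew, Sage}: Fern, Nim, Pike, Zin.
The greatest among these is Nim.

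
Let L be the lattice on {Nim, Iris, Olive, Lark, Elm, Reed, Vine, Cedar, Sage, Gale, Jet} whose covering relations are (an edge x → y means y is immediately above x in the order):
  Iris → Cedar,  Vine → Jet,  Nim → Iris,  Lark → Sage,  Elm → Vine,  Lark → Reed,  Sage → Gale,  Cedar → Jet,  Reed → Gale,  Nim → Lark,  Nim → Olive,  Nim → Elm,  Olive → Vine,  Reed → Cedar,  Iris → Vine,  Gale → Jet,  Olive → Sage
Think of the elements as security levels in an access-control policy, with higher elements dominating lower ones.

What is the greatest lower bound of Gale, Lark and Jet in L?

Common lower bounds of {Gale, Lark, Jet}: Lark, Nim.
The greatest among these is Lark.

Lark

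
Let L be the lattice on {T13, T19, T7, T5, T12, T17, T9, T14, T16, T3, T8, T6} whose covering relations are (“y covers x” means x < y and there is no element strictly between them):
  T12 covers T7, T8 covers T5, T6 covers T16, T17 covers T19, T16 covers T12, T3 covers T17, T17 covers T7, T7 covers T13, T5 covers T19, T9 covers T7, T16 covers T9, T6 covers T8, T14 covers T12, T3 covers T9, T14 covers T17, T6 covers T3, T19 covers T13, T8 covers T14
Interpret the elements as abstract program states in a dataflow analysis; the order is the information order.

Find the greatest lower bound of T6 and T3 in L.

T3

Common lower bounds of {T6, T3}: T13, T17, T19, T3, T7, T9.
The greatest among these is T3.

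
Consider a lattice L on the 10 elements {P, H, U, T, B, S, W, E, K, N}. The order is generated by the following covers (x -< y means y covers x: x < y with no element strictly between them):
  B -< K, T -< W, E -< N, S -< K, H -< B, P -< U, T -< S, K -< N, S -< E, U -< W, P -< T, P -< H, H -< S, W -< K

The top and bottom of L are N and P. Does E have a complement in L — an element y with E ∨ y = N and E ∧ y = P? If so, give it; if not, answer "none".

Need y with E ∨ y = N and E ∧ y = P.
Checking each element gives: U.

U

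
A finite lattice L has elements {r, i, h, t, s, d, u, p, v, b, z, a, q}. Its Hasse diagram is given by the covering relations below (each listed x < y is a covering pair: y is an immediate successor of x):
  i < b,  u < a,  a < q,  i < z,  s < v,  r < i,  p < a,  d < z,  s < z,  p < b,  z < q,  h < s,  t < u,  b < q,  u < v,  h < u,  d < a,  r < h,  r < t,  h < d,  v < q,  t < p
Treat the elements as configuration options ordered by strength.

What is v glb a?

u

Common lower bounds of {v, a}: h, r, t, u.
The greatest among these is u.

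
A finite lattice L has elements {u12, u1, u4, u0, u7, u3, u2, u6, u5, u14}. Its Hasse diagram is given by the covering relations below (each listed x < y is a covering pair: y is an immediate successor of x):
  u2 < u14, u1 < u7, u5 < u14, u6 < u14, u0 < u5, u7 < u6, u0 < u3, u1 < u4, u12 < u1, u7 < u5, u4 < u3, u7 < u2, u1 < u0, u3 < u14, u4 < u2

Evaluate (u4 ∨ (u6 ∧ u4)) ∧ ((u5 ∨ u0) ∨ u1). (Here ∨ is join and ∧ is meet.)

u6 ∧ u4 = u1
u4 ∨ u1 = u4
u5 ∨ u0 = u5
u5 ∨ u1 = u5
u4 ∧ u5 = u1

u1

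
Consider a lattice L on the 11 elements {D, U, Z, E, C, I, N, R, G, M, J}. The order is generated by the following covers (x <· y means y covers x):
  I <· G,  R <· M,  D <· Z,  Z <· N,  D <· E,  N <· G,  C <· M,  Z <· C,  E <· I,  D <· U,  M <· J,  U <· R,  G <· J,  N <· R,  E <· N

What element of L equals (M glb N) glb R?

M ∧ N = N
N ∧ R = N

N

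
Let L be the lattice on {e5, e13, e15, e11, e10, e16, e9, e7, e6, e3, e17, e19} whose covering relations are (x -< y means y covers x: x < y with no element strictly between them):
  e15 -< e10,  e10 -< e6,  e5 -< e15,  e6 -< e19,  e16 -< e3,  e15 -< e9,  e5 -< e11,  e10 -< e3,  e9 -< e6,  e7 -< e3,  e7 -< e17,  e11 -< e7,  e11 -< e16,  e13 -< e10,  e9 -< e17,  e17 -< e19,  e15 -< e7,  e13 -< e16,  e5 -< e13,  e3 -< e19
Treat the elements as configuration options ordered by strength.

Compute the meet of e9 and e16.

e5

Common lower bounds of {e9, e16}: e5.
The greatest among these is e5.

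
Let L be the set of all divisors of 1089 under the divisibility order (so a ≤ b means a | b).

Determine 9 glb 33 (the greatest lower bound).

Common lower bounds of {9, 33}: 1, 3.
The greatest among these is 3.

3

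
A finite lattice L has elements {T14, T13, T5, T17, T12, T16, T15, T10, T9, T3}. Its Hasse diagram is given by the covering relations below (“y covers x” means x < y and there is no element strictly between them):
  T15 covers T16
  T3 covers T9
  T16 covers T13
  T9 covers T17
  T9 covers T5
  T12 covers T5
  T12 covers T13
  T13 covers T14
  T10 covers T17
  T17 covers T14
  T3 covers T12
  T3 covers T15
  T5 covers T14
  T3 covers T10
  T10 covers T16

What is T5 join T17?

T9

Common upper bounds of {T5, T17}: T3, T9.
The least among these is T9.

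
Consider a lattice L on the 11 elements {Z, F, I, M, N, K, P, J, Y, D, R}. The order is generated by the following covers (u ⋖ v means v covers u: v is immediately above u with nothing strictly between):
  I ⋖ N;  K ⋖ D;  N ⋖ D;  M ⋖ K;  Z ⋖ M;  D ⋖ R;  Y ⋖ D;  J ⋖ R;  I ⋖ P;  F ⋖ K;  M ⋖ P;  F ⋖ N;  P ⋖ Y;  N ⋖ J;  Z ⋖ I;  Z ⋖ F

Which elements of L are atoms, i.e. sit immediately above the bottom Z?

F, I, M

The atoms are exactly the elements that cover Z: F, I, M.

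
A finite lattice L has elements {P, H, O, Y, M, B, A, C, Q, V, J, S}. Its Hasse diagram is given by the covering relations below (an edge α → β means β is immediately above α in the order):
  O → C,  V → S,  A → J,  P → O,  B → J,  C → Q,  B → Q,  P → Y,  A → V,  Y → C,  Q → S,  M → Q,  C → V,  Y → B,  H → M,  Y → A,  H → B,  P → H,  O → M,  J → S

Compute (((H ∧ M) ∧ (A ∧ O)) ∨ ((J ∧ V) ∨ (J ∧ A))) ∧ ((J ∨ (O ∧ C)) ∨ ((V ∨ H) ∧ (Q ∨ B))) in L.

A

H ∧ M = H
A ∧ O = P
H ∧ P = P
J ∧ V = A
J ∧ A = A
A ∨ A = A
P ∨ A = A
O ∧ C = O
J ∨ O = S
V ∨ H = S
Q ∨ B = Q
S ∧ Q = Q
S ∨ Q = S
A ∧ S = A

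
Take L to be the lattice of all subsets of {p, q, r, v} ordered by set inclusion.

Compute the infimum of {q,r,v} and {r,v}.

{r,v}

Common lower bounds of {{q,r,v}, {r,v}}: {r,v}, {r}, {v}, ∅.
The greatest among these is {r,v}.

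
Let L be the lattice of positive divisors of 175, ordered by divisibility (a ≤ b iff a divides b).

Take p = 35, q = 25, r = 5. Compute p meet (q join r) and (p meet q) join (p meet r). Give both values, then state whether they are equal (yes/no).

5; 5; yes

q join r = 25, so p meet (q join r) = 35 meet 25 = 5.
p meet q = 5 and p meet r = 5, so (p meet q) join (p meet r) = 5 join 5 = 5.
Equal: yes.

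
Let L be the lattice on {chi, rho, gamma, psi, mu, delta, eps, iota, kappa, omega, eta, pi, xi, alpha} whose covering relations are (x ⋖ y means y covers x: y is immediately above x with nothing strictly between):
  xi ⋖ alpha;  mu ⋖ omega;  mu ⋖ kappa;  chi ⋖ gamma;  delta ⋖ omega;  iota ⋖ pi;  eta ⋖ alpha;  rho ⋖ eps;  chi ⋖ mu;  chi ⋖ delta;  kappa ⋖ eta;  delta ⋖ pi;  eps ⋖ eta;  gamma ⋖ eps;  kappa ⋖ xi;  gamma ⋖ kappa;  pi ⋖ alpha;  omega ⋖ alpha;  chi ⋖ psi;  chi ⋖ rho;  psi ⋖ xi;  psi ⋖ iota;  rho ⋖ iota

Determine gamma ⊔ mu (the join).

Common upper bounds of {gamma, mu}: alpha, eta, kappa, xi.
The least among these is kappa.

kappa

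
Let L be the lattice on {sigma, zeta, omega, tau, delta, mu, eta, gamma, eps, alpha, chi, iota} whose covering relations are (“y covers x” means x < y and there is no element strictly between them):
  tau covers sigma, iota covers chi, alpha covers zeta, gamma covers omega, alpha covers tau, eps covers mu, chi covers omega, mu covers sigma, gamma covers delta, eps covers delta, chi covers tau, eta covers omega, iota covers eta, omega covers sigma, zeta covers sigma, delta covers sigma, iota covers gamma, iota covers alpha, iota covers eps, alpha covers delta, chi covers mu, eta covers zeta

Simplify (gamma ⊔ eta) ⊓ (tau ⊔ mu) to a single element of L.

chi

gamma ∨ eta = iota
tau ∨ mu = chi
iota ∧ chi = chi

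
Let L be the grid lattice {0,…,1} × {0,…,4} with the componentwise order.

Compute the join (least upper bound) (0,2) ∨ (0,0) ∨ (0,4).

In a product of chains, the join is componentwise max, giving (0,4).

(0,4)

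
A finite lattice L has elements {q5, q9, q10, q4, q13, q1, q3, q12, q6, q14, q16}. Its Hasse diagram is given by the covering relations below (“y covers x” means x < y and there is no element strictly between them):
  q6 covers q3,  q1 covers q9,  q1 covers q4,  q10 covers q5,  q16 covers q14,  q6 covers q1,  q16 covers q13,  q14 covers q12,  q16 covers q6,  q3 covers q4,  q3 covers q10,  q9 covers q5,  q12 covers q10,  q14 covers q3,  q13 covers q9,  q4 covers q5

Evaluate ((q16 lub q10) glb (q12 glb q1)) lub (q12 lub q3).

q16 ∨ q10 = q16
q12 ∧ q1 = q5
q16 ∧ q5 = q5
q12 ∨ q3 = q14
q5 ∨ q14 = q14

q14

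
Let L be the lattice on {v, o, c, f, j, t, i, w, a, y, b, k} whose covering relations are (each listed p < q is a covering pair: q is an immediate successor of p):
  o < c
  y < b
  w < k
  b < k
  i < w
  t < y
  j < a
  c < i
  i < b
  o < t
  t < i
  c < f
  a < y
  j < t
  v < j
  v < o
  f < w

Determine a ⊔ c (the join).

Common upper bounds of {a, c}: b, k.
The least among these is b.

b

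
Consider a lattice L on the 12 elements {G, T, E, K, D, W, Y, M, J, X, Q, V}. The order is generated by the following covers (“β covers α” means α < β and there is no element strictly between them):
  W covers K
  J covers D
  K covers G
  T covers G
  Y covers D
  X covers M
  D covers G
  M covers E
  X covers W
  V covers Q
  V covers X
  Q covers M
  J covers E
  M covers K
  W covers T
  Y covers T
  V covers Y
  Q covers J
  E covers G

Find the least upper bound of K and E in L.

M

Common upper bounds of {K, E}: M, Q, V, X.
The least among these is M.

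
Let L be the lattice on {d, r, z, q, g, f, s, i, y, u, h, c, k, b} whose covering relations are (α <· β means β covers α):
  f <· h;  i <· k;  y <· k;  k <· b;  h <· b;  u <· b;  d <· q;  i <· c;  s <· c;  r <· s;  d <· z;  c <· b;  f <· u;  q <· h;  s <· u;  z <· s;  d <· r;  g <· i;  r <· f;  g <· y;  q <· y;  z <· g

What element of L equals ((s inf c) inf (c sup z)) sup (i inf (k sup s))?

c

s ∧ c = s
c ∨ z = c
s ∧ c = s
k ∨ s = b
i ∧ b = i
s ∨ i = c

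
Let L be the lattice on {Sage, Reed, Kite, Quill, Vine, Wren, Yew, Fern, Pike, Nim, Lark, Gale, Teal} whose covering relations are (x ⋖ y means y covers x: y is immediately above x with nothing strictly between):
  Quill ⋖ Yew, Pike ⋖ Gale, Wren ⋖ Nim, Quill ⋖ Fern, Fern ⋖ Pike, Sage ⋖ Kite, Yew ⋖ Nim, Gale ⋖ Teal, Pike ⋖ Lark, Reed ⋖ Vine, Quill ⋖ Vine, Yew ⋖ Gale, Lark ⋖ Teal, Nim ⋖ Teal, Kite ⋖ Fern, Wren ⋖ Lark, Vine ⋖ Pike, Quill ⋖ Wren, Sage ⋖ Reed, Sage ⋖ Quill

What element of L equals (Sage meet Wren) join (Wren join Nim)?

Sage ∧ Wren = Sage
Wren ∨ Nim = Nim
Sage ∨ Nim = Nim

Nim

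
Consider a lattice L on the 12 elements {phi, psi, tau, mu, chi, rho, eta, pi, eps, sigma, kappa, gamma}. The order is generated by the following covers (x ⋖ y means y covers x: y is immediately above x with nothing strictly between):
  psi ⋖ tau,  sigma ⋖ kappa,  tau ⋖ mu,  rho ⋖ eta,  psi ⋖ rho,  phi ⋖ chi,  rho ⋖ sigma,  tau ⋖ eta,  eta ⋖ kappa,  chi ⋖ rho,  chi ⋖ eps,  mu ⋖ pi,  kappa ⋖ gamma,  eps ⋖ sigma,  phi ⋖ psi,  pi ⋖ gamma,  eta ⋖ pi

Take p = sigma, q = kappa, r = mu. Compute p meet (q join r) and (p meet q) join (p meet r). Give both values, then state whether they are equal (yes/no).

q join r = gamma, so p meet (q join r) = sigma meet gamma = sigma.
p meet q = sigma and p meet r = psi, so (p meet q) join (p meet r) = sigma join psi = sigma.
Equal: yes.

sigma; sigma; yes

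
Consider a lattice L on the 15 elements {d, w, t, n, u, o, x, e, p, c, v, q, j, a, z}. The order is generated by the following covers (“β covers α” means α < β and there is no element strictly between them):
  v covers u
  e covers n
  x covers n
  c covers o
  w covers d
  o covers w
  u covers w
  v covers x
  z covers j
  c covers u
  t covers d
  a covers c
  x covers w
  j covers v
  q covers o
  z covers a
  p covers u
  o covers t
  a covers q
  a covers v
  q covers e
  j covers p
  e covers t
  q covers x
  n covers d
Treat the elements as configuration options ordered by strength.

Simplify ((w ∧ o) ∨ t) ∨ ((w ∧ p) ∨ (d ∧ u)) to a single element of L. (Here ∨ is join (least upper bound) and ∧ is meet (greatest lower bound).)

o

w ∧ o = w
w ∨ t = o
w ∧ p = w
d ∧ u = d
w ∨ d = w
o ∨ w = o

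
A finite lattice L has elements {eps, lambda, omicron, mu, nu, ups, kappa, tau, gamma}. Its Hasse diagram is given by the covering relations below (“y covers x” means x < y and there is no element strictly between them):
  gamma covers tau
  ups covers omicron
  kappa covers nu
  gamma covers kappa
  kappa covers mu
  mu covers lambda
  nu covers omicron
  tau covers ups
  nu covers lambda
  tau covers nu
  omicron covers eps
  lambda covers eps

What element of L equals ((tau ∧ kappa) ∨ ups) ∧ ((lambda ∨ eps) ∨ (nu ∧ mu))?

tau ∧ kappa = nu
nu ∨ ups = tau
lambda ∨ eps = lambda
nu ∧ mu = lambda
lambda ∨ lambda = lambda
tau ∧ lambda = lambda

lambda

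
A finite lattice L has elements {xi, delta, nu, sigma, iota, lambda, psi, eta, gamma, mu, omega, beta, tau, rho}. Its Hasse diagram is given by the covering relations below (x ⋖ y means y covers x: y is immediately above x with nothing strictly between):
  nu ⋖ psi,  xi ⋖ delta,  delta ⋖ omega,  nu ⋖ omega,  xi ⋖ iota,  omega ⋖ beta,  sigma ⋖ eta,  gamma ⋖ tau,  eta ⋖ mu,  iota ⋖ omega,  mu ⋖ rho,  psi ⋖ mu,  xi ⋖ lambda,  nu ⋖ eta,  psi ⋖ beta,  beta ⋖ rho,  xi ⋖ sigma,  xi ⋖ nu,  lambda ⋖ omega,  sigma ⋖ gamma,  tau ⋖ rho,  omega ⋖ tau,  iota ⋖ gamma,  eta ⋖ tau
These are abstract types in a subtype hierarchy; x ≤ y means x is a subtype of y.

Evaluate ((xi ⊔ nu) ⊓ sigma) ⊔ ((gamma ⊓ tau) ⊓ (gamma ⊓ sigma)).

sigma

xi ∨ nu = nu
nu ∧ sigma = xi
gamma ∧ tau = gamma
gamma ∧ sigma = sigma
gamma ∧ sigma = sigma
xi ∨ sigma = sigma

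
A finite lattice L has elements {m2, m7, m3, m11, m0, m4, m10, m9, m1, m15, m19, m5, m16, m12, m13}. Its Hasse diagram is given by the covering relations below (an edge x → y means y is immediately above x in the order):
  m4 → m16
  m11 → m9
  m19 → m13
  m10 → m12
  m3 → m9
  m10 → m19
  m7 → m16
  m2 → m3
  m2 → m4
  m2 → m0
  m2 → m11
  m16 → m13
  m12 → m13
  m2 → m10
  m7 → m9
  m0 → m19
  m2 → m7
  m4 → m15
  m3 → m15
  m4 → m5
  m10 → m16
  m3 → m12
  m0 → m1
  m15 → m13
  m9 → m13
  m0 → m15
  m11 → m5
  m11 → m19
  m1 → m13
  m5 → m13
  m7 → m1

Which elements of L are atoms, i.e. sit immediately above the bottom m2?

m0, m10, m11, m3, m4, m7

The atoms are exactly the elements that cover m2: m0, m10, m11, m3, m4, m7.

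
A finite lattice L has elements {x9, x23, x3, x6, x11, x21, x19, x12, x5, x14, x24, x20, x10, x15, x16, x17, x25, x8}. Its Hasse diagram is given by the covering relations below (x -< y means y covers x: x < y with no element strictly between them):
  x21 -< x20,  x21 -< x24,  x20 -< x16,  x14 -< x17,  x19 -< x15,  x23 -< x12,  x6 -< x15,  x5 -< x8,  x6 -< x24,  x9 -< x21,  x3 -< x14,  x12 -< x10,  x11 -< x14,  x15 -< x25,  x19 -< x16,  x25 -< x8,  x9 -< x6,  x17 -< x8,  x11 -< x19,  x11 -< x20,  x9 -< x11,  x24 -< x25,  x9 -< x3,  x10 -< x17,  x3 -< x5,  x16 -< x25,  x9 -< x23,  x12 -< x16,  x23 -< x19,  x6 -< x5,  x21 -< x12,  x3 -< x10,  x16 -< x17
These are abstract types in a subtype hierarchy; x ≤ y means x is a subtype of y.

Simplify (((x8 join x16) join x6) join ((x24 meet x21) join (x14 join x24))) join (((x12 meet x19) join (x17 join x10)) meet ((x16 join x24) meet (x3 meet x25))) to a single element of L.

x8

x8 ∨ x16 = x8
x8 ∨ x6 = x8
x24 ∧ x21 = x21
x14 ∨ x24 = x8
x21 ∨ x8 = x8
x8 ∨ x8 = x8
x12 ∧ x19 = x23
x17 ∨ x10 = x17
x23 ∨ x17 = x17
x16 ∨ x24 = x25
x3 ∧ x25 = x9
x25 ∧ x9 = x9
x17 ∧ x9 = x9
x8 ∨ x9 = x8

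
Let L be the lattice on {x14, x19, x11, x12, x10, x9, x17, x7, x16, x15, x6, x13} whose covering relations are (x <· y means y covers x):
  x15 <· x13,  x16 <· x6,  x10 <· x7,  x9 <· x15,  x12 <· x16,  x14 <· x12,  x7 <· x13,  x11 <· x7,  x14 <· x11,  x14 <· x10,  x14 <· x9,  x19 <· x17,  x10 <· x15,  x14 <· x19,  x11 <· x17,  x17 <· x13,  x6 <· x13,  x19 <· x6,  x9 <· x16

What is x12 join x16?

Common upper bounds of {x12, x16}: x13, x16, x6.
The least among these is x16.

x16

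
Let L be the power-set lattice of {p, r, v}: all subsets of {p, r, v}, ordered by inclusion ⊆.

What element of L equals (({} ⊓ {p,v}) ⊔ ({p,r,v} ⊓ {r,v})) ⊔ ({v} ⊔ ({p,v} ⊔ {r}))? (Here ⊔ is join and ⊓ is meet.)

{p,r,v}

{} ∧ {p,v} = {}
{p,r,v} ∧ {r,v} = {r,v}
{} ∨ {r,v} = {r,v}
{p,v} ∨ {r} = {p,r,v}
{v} ∨ {p,r,v} = {p,r,v}
{r,v} ∨ {p,r,v} = {p,r,v}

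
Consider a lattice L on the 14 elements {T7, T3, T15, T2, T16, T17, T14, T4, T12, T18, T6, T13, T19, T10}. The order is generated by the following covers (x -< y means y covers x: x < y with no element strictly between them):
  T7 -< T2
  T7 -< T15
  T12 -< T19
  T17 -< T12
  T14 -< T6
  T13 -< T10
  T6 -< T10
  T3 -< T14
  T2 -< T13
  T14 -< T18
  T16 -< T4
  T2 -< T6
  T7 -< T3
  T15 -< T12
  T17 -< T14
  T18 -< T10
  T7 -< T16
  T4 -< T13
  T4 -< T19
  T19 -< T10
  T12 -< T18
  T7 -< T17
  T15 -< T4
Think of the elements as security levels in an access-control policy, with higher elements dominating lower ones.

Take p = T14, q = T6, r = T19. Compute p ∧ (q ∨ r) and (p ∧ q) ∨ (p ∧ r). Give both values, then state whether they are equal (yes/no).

T14; T14; yes

q ∨ r = T10, so p ∧ (q ∨ r) = T14 ∧ T10 = T14.
p ∧ q = T14 and p ∧ r = T17, so (p ∧ q) ∨ (p ∧ r) = T14 ∨ T17 = T14.
Equal: yes.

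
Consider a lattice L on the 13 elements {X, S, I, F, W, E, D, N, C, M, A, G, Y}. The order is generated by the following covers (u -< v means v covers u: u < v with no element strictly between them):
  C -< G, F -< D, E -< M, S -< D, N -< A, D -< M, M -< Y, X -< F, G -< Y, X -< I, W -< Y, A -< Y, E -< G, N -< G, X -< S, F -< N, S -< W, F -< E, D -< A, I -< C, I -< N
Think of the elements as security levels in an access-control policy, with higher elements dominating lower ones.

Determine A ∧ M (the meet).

D

Common lower bounds of {A, M}: D, F, S, X.
The greatest among these is D.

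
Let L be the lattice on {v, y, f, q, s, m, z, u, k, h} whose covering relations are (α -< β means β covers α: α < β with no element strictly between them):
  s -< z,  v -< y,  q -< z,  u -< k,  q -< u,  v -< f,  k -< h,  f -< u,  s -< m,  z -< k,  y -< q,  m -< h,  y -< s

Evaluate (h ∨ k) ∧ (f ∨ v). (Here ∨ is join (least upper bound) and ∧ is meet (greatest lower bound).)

h ∨ k = h
f ∨ v = f
h ∧ f = f

f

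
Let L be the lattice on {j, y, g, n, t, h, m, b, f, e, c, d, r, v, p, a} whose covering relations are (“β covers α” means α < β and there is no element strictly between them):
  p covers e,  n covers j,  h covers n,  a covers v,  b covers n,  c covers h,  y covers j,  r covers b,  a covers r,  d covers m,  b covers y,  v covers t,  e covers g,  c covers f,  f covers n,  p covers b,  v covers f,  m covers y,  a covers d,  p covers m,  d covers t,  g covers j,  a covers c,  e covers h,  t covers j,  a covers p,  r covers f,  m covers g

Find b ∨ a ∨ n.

Common upper bounds of {b, a, n}: a.
The least among these is a.

a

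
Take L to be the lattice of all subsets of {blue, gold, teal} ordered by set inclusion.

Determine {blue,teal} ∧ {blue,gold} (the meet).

Under ⊆, meet is intersection: {blue,teal} ∩ {blue,gold} = {blue}.

{blue}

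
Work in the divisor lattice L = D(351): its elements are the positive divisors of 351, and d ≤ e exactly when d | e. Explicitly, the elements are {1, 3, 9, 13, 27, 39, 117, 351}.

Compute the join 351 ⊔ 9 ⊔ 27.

351

In the divisibility order, the join is the least common multiple: lcm(351, 9, 27) = 351.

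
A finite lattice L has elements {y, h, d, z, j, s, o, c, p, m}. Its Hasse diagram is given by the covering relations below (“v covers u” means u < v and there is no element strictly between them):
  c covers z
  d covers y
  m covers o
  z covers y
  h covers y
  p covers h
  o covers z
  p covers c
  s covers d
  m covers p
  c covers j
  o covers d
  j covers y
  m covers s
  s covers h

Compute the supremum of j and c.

c

Common upper bounds of {j, c}: c, m, p.
The least among these is c.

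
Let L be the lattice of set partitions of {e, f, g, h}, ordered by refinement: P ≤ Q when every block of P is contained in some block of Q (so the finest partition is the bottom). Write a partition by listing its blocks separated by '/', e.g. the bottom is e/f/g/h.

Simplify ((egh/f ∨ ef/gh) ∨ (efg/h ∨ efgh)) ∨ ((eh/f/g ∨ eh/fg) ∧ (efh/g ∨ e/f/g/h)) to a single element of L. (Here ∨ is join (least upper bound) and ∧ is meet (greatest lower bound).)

efgh

egh/f ∨ ef/gh = efgh
efg/h ∨ efgh = efgh
efgh ∨ efgh = efgh
eh/f/g ∨ eh/fg = eh/fg
efh/g ∨ e/f/g/h = efh/g
eh/fg ∧ efh/g = eh/f/g
efgh ∨ eh/f/g = efgh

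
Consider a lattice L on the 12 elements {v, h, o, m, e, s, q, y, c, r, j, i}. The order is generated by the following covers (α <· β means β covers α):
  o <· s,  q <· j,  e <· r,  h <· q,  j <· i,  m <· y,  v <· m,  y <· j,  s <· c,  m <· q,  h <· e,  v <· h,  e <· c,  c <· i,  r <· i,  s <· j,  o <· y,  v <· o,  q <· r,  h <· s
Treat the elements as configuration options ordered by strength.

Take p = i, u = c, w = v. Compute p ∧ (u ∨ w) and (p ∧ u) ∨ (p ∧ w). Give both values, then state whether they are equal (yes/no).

c; c; yes

u ∨ w = c, so p ∧ (u ∨ w) = i ∧ c = c.
p ∧ u = c and p ∧ w = v, so (p ∧ u) ∨ (p ∧ w) = c ∨ v = c.
Equal: yes.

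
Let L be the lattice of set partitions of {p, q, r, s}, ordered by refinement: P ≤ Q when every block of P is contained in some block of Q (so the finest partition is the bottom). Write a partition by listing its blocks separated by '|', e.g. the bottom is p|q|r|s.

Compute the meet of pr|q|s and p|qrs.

p|q|r|s

Common lower bounds of {pr|q|s, p|qrs}: p|q|r|s.
The greatest among these is p|q|r|s.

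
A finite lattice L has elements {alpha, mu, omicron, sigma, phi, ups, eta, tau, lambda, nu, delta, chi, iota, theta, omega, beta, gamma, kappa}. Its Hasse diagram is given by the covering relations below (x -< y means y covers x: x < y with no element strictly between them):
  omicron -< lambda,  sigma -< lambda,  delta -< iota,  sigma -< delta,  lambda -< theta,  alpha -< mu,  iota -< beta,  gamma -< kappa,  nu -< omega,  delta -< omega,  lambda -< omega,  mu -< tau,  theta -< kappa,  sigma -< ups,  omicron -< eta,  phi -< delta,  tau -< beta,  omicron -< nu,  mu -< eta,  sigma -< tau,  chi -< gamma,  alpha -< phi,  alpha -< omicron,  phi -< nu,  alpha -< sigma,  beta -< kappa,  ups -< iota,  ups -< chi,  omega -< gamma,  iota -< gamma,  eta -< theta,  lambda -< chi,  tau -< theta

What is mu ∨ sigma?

Common upper bounds of {mu, sigma}: beta, kappa, tau, theta.
The least among these is tau.

tau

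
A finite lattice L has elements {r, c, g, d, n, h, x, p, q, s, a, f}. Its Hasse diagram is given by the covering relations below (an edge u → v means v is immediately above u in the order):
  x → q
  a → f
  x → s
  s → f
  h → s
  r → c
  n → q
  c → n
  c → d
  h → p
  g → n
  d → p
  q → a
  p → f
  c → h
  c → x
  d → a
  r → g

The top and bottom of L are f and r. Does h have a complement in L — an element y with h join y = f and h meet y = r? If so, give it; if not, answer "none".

Need y with h ∨ y = f and h ∧ y = r.
Checking each element gives: g.

g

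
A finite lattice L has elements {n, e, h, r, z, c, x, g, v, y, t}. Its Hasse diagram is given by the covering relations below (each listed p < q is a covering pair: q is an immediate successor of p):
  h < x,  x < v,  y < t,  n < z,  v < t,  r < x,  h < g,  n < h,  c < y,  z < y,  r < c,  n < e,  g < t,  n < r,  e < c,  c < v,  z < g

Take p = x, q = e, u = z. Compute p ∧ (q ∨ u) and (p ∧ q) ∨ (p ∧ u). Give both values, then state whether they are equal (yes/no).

r; n; no

q ∨ u = y, so p ∧ (q ∨ u) = x ∧ y = r.
p ∧ q = n and p ∧ u = n, so (p ∧ q) ∨ (p ∧ u) = n ∨ n = n.
Equal: no.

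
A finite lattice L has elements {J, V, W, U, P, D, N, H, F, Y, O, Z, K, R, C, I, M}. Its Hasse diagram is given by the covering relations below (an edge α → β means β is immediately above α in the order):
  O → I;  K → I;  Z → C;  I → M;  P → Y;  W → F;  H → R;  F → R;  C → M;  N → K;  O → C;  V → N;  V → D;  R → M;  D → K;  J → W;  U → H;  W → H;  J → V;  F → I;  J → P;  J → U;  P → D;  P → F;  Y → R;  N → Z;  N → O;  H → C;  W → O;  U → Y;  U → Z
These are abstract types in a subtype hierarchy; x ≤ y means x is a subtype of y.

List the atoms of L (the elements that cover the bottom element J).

The atoms are exactly the elements that cover J: P, U, V, W.

P, U, V, W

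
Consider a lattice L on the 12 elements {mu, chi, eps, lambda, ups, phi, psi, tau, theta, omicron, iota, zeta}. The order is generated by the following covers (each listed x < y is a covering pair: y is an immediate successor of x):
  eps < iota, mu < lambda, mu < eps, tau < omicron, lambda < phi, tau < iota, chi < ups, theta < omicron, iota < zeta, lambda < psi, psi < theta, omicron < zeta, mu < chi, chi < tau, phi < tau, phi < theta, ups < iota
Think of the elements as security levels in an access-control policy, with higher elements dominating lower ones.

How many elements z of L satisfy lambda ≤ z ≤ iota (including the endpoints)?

The interval [lambda, iota] = {iota, lambda, phi, tau}, which has 4 elements.

4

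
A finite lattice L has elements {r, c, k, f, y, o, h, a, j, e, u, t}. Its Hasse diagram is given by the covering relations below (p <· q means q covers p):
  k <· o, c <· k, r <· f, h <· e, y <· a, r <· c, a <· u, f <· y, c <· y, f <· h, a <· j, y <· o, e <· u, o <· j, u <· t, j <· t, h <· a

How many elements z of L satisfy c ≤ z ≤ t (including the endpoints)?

The interval [c, t] = {a, c, j, k, o, t, u, y}, which has 8 elements.

8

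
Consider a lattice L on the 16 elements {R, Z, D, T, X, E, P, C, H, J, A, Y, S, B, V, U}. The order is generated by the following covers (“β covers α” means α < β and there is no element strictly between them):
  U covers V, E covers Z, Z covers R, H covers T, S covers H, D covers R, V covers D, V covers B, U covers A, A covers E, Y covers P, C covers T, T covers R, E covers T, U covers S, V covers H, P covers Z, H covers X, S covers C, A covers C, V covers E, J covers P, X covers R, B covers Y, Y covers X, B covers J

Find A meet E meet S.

T

Common lower bounds of {A, E, S}: R, T.
The greatest among these is T.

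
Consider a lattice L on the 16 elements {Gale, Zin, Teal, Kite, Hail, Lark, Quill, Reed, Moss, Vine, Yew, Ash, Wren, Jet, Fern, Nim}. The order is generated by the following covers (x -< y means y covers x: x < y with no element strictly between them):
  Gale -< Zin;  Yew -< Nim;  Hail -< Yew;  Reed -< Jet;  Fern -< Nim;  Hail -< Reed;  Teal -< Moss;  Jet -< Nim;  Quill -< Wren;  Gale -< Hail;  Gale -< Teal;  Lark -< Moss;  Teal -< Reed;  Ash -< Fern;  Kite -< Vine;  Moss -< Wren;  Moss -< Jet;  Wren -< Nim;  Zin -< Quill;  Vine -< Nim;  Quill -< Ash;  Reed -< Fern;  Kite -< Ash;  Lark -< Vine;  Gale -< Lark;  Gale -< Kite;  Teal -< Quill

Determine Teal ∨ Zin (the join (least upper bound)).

Common upper bounds of {Teal, Zin}: Ash, Fern, Nim, Quill, Wren.
The least among these is Quill.

Quill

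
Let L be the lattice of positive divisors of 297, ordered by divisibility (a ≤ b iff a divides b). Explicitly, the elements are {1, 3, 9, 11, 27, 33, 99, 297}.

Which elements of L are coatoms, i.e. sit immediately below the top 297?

The coatoms are exactly the elements covered by 297: 27, 99.

27, 99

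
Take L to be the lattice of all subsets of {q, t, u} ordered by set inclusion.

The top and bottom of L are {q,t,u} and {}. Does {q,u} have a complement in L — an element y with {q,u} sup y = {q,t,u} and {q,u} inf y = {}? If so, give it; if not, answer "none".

{t}

Need y with {q,u} ∨ y = {q,t,u} and {q,u} ∧ y = {}.
Checking each element gives: {t}.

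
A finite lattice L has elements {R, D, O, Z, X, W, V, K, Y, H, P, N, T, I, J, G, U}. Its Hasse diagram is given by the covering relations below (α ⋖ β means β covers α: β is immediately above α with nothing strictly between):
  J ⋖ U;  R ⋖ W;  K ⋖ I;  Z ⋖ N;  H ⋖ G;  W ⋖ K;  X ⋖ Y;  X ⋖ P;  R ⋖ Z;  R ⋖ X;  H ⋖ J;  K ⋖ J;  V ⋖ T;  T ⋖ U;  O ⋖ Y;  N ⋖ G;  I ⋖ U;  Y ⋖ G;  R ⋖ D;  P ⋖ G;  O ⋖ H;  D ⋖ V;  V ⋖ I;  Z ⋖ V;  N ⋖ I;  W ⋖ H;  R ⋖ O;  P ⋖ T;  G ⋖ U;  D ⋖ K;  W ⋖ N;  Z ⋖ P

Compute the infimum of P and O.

Common lower bounds of {P, O}: R.
The greatest among these is R.

R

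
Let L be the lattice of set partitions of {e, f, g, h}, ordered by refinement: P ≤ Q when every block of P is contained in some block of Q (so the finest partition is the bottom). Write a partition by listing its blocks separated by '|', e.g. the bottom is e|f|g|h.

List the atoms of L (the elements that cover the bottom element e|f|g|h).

The atoms are exactly the elements that cover e|f|g|h: ef|g|h, eg|f|h, eh|f|g, e|fg|h, e|fh|g, e|f|gh.

ef|g|h, eg|f|h, eh|f|g, e|fg|h, e|fh|g, e|f|gh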